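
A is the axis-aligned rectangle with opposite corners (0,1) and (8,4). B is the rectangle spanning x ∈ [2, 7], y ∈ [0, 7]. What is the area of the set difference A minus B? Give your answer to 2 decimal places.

|A∩B|: x∈[2,7], y∈[1,4] → 5·3 = 15.
|A| = 24.
|A ∖ B| = |A| − |A∩B| = 24 − 15 = 9.00.

9.00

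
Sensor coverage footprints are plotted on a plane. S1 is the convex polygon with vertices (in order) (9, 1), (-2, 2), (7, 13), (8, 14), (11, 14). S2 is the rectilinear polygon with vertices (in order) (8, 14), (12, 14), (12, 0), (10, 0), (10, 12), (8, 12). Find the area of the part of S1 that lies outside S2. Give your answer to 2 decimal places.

|S1| = 91.5, |S1∩S2| = 7.25.
|S1 ∖ S2| = |S1| − |S1∩S2| = 91.5 − 7.25 = 84.25.

84.25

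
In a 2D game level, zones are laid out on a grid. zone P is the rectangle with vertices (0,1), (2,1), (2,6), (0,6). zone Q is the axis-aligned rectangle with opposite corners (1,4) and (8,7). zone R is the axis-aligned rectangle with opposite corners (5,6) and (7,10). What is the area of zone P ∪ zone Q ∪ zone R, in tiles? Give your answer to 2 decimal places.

35.00

By inclusion–exclusion:
Individual areas: |zone P| = 10, |zone Q| = 21, |zone R| = 8.
|zone P∩zone Q|: x∈[1,2], y∈[4,6] → 1·2 = 2.
|zone P∩zone R| = 0 (no overlap).
|zone Q∩zone R|: x∈[5,7], y∈[6,7] → 2·1 = 2.
|zone P∩zone Q∩zone R| = 0.
|zone P ∪ zone Q ∪ zone R| = 39 − 4 + 0 = 35.00.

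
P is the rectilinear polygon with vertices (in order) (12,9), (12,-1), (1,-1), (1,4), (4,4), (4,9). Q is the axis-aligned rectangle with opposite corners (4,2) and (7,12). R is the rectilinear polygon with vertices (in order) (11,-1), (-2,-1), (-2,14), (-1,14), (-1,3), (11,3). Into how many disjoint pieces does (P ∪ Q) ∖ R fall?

(P ∪ Q) ∖ R is a single connected region.

1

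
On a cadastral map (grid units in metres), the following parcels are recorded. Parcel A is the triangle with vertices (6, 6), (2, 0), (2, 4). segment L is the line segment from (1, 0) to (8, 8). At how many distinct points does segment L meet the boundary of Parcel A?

2

The segment meets the boundary at (5.2,4.8), (2,1.143).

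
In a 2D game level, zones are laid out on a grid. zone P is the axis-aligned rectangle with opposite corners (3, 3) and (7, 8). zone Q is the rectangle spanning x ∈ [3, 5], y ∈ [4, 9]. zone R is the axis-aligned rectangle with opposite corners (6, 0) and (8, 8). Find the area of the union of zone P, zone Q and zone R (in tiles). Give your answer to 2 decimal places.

By inclusion–exclusion:
Individual areas: |zone P| = 20, |zone Q| = 10, |zone R| = 16.
|zone P∩zone Q|: x∈[3,5], y∈[4,8] → 2·4 = 8.
|zone P∩zone R|: x∈[6,7], y∈[3,8] → 1·5 = 5.
|zone Q∩zone R| = 0 (no overlap).
|zone P∩zone Q∩zone R| = 0.
|zone P ∪ zone Q ∪ zone R| = 46 − 13 + 0 = 33.00.

33.00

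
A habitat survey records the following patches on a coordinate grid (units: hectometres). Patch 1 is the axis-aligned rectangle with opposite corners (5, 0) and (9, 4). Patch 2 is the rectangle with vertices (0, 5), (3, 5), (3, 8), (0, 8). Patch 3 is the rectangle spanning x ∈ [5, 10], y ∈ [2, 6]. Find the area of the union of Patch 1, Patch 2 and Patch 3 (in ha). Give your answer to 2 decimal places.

By inclusion–exclusion:
Individual areas: |Patch 1| = 16, |Patch 2| = 9, |Patch 3| = 20.
|Patch 1∩Patch 2| = 0 (no overlap).
|Patch 1∩Patch 3|: x∈[5,9], y∈[2,4] → 4·2 = 8.
|Patch 2∩Patch 3| = 0 (no overlap).
|Patch 1∩Patch 2∩Patch 3| = 0.
|Patch 1 ∪ Patch 2 ∪ Patch 3| = 45 − 8 + 0 = 37.00.

37.00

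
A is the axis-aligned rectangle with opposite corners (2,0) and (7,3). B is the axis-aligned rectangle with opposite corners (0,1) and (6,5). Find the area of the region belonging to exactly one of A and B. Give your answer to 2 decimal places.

23.00

|A∩B|: x∈[2,6], y∈[1,3] → 4·2 = 8.
|A △ B| = |A| + |B| − 2·|A∩B| = 15 + 24 − 16 = 23.00.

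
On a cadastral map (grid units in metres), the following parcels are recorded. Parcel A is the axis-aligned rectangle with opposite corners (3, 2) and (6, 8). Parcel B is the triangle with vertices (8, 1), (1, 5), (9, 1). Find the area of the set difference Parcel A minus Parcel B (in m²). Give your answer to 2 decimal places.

17.25

|Parcel A| = 18, |Parcel A∩Parcel B| = 0.75.
|Parcel A ∖ Parcel B| = |Parcel A| − |Parcel A∩Parcel B| = 18 − 0.75 = 17.25.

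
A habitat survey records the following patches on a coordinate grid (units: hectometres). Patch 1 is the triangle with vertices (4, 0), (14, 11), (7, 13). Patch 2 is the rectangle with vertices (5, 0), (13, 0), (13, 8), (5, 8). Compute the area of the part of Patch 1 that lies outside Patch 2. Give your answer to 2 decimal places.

28.41

|Patch 1| = 48.5, |Patch 1∩Patch 2| = 20.0896.
|Patch 1 ∖ Patch 2| = |Patch 1| − |Patch 1∩Patch 2| = 48.5 − 20.0896 = 28.41.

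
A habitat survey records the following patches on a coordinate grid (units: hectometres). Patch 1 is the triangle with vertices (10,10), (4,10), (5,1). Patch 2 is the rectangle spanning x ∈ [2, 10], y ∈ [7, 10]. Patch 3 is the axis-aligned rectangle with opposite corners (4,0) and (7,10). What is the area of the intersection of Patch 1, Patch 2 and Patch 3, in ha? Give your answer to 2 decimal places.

The intersection is the polygon with vertices (4.333,7), (4,10), (7,10), (7,7).
By the shoelace formula its area is 8.50.

8.50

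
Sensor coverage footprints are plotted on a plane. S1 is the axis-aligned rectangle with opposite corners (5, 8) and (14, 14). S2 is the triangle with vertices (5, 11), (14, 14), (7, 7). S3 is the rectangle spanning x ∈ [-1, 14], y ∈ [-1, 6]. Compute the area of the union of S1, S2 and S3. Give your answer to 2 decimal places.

By inclusion–exclusion:
Individual areas: |S1| = 54, |S2| = 21, |S3| = 105.
|S1∩S2| = 20.25.
|S1∩S3| = 0 (no overlap).
|S2∩S3| = 0.
|S1∩S2∩S3| = 0.
|S1 ∪ S2 ∪ S3| = 180 − 20.25 + 0 = 159.75.

159.75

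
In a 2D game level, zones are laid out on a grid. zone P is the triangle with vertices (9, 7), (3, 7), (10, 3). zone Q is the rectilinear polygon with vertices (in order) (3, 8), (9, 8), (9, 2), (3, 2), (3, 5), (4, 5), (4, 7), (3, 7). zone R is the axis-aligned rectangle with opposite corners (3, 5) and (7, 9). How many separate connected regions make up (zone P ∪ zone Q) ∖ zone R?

(zone P ∪ zone Q) ∖ zone R is a single connected region.

1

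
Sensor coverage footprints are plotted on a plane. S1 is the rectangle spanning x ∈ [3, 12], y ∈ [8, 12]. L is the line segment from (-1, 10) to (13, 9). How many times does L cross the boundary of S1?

2

The segment meets the boundary at (12,9.071), (3,9.714).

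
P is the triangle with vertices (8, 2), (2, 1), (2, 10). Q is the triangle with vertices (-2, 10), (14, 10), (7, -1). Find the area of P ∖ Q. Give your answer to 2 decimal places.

6.08

|P| = 27, |P∩Q| = 20.9156.
|P ∖ Q| = |P| − |P∩Q| = 27 − 20.9156 = 6.08.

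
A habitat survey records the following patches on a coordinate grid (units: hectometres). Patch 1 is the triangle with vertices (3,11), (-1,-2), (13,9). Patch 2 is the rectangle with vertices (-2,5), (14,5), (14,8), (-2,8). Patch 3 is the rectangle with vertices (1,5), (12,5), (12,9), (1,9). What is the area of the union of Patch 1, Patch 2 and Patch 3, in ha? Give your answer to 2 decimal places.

By inclusion–exclusion:
Individual areas: |Patch 1| = 69, |Patch 2| = 48, |Patch 3| = 44.
|Patch 1∩Patch 2| = 24.6084.
|Patch 1∩Patch 3| = 34.3484.
|Patch 2∩Patch 3|: x∈[1,12], y∈[5,8] → 11·3 = 33.
|Patch 1∩Patch 2∩Patch 3| = 24.6084.
|Patch 1 ∪ Patch 2 ∪ Patch 3| = 161 − 91.9568 + 24.6084 = 93.65.

93.65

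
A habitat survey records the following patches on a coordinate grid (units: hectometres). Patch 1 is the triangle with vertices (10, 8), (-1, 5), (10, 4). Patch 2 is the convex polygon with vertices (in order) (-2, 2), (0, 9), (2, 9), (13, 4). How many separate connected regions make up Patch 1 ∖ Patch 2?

1

Patch 1 ∖ Patch 2 is a single connected region.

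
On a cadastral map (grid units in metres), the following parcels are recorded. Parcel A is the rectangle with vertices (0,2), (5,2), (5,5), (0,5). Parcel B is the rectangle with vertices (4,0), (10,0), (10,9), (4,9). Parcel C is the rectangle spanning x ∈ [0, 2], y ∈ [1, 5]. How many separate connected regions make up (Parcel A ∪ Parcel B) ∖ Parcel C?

1

(Parcel A ∪ Parcel B) ∖ Parcel C is a single connected region.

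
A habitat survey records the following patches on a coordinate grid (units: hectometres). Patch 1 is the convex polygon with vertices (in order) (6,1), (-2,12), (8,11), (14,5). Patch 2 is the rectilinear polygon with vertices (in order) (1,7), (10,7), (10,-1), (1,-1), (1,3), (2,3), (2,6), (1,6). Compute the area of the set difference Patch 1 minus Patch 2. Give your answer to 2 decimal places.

|Patch 1| = 87, |Patch 1∩Patch 2| = 33.0909.
|Patch 1 ∖ Patch 2| = |Patch 1| − |Patch 1∩Patch 2| = 87 − 33.0909 = 53.91.

53.91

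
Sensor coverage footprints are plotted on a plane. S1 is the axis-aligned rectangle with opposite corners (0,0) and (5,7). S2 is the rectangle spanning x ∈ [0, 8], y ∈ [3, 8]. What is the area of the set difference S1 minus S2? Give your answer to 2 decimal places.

15.00

|S1∩S2|: x∈[0,5], y∈[3,7] → 5·4 = 20.
|S1| = 35.
|S1 ∖ S2| = |S1| − |S1∩S2| = 35 − 20 = 15.00.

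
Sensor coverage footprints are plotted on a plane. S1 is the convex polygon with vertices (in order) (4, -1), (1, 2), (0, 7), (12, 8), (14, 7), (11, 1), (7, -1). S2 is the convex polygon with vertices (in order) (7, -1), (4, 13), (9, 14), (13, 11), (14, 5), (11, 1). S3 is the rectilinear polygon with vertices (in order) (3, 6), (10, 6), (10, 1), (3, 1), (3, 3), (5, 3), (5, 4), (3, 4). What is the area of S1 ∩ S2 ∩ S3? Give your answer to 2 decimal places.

The intersection is the polygon with vertices (5.5,6), (10,6), (10,1), (6.571,1).
By the shoelace formula its area is 19.82.

19.82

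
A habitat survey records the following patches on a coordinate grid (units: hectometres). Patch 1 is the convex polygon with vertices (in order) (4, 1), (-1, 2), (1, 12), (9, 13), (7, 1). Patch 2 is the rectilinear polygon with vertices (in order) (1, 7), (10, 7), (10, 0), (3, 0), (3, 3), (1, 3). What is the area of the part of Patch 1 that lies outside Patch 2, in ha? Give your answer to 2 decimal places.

|Patch 1| = 89.5, |Patch 1∩Patch 2| = 34.9.
|Patch 1 ∖ Patch 2| = |Patch 1| − |Patch 1∩Patch 2| = 89.5 − 34.9 = 54.60.

54.60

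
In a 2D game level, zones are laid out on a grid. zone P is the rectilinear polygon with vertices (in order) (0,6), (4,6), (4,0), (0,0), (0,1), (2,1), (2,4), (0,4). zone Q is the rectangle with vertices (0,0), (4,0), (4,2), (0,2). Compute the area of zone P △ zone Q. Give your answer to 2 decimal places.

14.00

|zone P| = 18, |zone Q| = 8, |zone P∩zone Q| = 6.
|zone P △ zone Q| = |zone P| + |zone Q| − 2·|zone P∩zone Q| = 18 + 8 − 12 = 14.00.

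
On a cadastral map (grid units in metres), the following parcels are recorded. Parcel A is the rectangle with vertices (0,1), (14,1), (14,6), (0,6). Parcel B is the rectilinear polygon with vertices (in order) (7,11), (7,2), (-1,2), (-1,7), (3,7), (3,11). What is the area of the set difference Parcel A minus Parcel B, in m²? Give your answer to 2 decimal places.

42.00

|Parcel A| = 70, |Parcel A∩Parcel B| = 28.
|Parcel A ∖ Parcel B| = |Parcel A| − |Parcel A∩Parcel B| = 70 − 28 = 42.00.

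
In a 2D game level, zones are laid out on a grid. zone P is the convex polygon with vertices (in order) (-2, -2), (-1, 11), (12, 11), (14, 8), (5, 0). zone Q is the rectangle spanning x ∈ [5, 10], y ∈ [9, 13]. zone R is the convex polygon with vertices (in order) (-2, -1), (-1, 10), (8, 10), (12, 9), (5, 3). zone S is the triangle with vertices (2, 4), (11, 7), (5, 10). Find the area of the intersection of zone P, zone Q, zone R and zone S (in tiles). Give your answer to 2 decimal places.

1.00

The intersection is the polygon with vertices (5,9), (5,10), (7,9).
By the shoelace formula its area is 1.00.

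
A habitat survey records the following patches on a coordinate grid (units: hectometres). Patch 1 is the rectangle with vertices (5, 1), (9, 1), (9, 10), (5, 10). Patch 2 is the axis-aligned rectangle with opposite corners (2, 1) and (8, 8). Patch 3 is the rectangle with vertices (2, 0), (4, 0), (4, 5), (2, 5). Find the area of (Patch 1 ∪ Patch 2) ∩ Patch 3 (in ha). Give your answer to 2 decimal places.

8.00

The region (Patch 1 ∪ Patch 2) ∩ Patch 3 is the polygon with vertices (2,1), (2,5), (4,5), (4,1).
By the shoelace formula its area is 8.00.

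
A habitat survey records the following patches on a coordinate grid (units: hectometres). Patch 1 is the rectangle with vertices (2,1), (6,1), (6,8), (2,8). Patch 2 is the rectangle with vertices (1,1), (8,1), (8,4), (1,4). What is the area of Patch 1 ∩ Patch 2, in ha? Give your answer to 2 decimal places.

|Patch 1∩Patch 2|: x∈[2,6], y∈[1,4] → 4·3 = 12.

12.00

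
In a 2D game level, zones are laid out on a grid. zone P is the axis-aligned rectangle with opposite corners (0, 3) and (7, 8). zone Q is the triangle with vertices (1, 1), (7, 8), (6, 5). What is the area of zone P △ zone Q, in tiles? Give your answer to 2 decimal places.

|zone P| = 35, |zone Q| = 5.5, |zone P∩zone Q| = 4.7143.
|zone P △ zone Q| = |zone P| + |zone Q| − 2·|zone P∩zone Q| = 35 + 5.5 − 9.4286 = 31.07.

31.07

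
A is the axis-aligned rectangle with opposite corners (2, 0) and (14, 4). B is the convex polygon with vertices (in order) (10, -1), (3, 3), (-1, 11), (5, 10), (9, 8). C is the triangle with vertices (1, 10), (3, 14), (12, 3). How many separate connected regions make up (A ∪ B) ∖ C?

2

(A ∪ B) ∖ C splits into 2 disjoint pieces (area 77.9162, area 1.3451).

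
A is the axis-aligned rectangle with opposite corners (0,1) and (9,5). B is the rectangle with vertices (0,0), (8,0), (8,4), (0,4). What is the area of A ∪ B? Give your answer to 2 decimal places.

44.00

By inclusion–exclusion:
Individual areas: |A| = 36, |B| = 32.
|A∩B|: x∈[0,8], y∈[1,4] → 8·3 = 24.
|A ∪ B| = 68 − 24 = 44.00.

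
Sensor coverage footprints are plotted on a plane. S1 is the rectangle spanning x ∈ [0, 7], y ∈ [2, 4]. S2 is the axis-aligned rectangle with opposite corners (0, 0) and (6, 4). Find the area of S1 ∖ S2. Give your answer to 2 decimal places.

|S1∩S2|: x∈[0,6], y∈[2,4] → 6·2 = 12.
|S1| = 14.
|S1 ∖ S2| = |S1| − |S1∩S2| = 14 − 12 = 2.00.

2.00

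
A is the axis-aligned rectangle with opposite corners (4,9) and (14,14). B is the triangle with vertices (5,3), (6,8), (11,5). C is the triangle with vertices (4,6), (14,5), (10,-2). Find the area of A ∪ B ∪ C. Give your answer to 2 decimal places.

By inclusion–exclusion:
Individual areas: |A| = 50, |B| = 14, |C| = 37.
|A∩B| = 0.
|A∩C| = 0.
|B∩C| = 8.0715.
|A∩B∩C| = 0.
|A ∪ B ∪ C| = 101 − 8.0715 + 0 = 92.93.

92.93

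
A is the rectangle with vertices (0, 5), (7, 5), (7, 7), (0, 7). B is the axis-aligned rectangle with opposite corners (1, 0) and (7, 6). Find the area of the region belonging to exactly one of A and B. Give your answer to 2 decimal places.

38.00

|A∩B|: x∈[1,7], y∈[5,6] → 6·1 = 6.
|A △ B| = |A| + |B| − 2·|A∩B| = 14 + 36 − 12 = 38.00.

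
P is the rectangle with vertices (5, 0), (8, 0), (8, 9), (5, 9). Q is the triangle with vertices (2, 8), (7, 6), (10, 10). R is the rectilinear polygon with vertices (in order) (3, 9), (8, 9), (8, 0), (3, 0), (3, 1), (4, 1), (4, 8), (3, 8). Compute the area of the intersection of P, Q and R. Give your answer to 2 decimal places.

7.41

The intersection is the polygon with vertices (8,7.333), (7,6), (5,6.8), (5,8.75), (6,9), (8,9).
By the shoelace formula its area is 7.41.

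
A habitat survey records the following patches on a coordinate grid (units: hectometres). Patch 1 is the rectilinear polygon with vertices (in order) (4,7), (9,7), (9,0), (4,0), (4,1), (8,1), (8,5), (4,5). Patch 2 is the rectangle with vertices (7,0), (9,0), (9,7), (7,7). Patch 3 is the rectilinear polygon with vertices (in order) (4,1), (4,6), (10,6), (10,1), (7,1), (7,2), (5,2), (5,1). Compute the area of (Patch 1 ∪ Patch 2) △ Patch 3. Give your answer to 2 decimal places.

|Patch 1 ∪ Patch 2| = 23.
|(Patch 1 ∪ Patch 2) ∩ Patch 3| = 13.
|(Patch 1 ∪ Patch 2) △ Patch 3| = 23 + 28 − 26 = 25.00.

25.00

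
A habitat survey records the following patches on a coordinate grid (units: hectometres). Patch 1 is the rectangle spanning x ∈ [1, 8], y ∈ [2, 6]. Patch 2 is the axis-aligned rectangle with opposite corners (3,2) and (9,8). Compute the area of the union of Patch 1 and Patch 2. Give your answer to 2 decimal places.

By inclusion–exclusion:
Individual areas: |Patch 1| = 28, |Patch 2| = 36.
|Patch 1∩Patch 2|: x∈[3,8], y∈[2,6] → 5·4 = 20.
|Patch 1 ∪ Patch 2| = 64 − 20 = 44.00.

44.00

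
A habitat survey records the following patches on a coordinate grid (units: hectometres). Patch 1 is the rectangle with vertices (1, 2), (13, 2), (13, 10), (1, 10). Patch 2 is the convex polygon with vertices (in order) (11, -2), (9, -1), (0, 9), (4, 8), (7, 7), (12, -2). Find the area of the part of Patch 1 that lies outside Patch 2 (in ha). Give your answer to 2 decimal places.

|Patch 1| = 96, |Patch 1∩Patch 2| = 26.9639.
|Patch 1 ∖ Patch 2| = |Patch 1| − |Patch 1∩Patch 2| = 96 − 26.9639 = 69.04.

69.04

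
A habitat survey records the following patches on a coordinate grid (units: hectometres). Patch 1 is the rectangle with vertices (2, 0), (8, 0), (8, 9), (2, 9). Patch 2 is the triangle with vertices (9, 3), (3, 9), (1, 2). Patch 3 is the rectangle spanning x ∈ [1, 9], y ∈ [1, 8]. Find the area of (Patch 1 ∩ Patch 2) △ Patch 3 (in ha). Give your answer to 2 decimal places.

|Patch 1 ∩ Patch 2| = 24.75.
|(Patch 1 ∩ Patch 2) ∩ Patch 3| = 24.1071.
|(Patch 1 ∩ Patch 2) △ Patch 3| = 24.75 + 56 − 48.2143 = 32.54.

32.54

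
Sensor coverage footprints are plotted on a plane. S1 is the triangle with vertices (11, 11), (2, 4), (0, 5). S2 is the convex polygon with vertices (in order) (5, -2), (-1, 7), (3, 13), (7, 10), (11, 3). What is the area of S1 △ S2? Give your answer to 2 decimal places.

85.19

|S1| = 11.5, |S2| = 94, |S1∩S2| = 10.1549.
|S1 △ S2| = |S1| + |S2| − 2·|S1∩S2| = 11.5 + 94 − 20.3097 = 85.19.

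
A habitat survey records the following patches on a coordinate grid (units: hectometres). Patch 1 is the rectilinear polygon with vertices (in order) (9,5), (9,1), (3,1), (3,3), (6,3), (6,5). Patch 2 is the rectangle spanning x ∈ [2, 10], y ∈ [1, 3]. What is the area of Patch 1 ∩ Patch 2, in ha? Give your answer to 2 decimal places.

The intersection is the polygon with vertices (9,1), (3,1), (3,3), (6,3), (9,3).
By the shoelace formula its area is 12.00.

12.00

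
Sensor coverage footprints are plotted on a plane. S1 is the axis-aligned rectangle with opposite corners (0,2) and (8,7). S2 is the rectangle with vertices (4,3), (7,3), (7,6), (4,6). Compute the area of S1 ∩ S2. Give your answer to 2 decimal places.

9.00

|S1∩S2|: x∈[4,7], y∈[3,6] → 3·3 = 9.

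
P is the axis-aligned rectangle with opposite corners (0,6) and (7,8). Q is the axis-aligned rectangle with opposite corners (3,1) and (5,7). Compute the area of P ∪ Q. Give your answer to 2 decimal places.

24.00

By inclusion–exclusion:
Individual areas: |P| = 14, |Q| = 12.
|P∩Q|: x∈[3,5], y∈[6,7] → 2·1 = 2.
|P ∪ Q| = 26 − 2 = 24.00.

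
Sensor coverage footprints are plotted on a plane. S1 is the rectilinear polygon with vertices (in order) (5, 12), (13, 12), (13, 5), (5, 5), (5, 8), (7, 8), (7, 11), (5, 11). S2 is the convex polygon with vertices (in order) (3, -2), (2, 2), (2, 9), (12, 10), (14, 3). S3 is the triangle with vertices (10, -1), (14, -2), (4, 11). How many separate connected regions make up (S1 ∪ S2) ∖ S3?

(S1 ∪ S2) ∖ S3 splits into 2 disjoint pieces (area 55.8328, area 51.2619).

2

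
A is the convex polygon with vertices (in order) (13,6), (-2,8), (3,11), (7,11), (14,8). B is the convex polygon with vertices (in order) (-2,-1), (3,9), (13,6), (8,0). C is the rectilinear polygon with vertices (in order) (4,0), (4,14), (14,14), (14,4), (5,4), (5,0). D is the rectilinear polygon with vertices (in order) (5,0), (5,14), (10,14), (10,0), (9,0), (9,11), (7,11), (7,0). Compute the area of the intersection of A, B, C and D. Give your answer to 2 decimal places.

2.92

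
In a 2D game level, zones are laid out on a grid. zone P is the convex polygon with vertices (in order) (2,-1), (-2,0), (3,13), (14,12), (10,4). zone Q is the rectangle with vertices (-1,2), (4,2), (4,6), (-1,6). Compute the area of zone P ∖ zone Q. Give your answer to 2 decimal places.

110.22

|zone P| = 128, |zone P∩zone Q| = 17.7769.
|zone P ∖ zone Q| = |zone P| − |zone P∩zone Q| = 128 − 17.7769 = 110.22.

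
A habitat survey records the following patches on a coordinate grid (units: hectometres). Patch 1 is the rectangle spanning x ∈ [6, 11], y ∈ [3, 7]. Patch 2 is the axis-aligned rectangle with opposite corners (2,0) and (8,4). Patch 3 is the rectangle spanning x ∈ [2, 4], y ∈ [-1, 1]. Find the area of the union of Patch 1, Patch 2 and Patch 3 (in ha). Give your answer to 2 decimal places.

By inclusion–exclusion:
Individual areas: |Patch 1| = 20, |Patch 2| = 24, |Patch 3| = 4.
|Patch 1∩Patch 2|: x∈[6,8], y∈[3,4] → 2·1 = 2.
|Patch 1∩Patch 3| = 0 (no overlap).
|Patch 2∩Patch 3|: x∈[2,4], y∈[0,1] → 2·1 = 2.
|Patch 1∩Patch 2∩Patch 3| = 0.
|Patch 1 ∪ Patch 2 ∪ Patch 3| = 48 − 4 + 0 = 44.00.

44.00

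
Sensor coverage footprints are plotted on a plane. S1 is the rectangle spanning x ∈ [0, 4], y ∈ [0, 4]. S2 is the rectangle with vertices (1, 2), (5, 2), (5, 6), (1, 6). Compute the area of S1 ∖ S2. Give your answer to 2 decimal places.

|S1∩S2|: x∈[1,4], y∈[2,4] → 3·2 = 6.
|S1| = 16.
|S1 ∖ S2| = |S1| − |S1∩S2| = 16 − 6 = 10.00.

10.00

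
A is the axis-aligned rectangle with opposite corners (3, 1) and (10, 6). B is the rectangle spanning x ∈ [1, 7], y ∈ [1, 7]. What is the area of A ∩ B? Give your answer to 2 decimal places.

20.00

|A∩B|: x∈[3,7], y∈[1,6] → 4·5 = 20.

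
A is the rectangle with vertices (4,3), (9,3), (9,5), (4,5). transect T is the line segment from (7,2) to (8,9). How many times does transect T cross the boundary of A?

The segment meets the boundary at (7.429,5), (7.143,3).

2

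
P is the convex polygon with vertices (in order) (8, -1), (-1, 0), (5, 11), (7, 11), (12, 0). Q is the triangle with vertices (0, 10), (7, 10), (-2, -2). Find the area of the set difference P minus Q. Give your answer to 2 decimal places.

|P| = 89, |P∩Q| = 15.2401.
|P ∖ Q| = |P| − |P∩Q| = 89 − 15.2401 = 73.76.

73.76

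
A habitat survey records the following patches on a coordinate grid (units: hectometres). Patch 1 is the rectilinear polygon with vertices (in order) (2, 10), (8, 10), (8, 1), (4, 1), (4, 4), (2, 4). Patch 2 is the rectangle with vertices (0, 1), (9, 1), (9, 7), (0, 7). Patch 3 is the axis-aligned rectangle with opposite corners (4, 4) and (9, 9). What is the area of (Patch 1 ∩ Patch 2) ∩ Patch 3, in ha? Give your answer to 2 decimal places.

The region (Patch 1 ∩ Patch 2) ∩ Patch 3 is the polygon with vertices (8,7), (8,4), (4,4), (4,7).
By the shoelace formula its area is 12.00.

12.00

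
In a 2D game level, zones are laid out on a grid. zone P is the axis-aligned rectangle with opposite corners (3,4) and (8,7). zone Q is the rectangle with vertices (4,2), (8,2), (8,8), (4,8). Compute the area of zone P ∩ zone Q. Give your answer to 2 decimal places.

12.00

|zone P∩zone Q|: x∈[4,8], y∈[4,7] → 4·3 = 12.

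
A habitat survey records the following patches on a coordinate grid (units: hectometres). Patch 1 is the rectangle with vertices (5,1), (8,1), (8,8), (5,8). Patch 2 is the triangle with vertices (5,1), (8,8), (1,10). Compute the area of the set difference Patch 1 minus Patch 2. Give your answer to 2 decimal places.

10.50

|Patch 1| = 21, |Patch 1∩Patch 2| = 10.5.
|Patch 1 ∖ Patch 2| = |Patch 1| − |Patch 1∩Patch 2| = 21 − 10.5 = 10.50.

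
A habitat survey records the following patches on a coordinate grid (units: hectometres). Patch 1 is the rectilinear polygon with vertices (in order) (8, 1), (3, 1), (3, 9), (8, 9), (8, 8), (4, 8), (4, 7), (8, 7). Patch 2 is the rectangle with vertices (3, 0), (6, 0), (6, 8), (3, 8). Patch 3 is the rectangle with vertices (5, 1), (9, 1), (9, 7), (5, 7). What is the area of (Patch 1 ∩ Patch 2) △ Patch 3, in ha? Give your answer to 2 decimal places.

|Patch 1 ∩ Patch 2| = 19.
|(Patch 1 ∩ Patch 2) ∩ Patch 3| = 6.
|(Patch 1 ∩ Patch 2) △ Patch 3| = 19 + 24 − 12 = 31.00.

31.00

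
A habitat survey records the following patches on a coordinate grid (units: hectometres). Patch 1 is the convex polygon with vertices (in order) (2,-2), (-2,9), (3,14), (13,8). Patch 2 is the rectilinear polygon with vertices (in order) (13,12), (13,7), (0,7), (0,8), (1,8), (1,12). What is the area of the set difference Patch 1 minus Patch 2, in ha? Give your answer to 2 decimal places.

|Patch 1| = 120.5, |Patch 1∩Patch 2| = 47.1167.
|Patch 1 ∖ Patch 2| = |Patch 1| − |Patch 1∩Patch 2| = 120.5 − 47.1167 = 73.38.

73.38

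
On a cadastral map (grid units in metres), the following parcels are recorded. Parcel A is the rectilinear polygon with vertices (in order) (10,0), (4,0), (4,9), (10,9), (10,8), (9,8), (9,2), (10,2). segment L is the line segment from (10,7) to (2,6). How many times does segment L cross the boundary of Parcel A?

The segment meets the boundary at (4,6.25), (9,6.875).

2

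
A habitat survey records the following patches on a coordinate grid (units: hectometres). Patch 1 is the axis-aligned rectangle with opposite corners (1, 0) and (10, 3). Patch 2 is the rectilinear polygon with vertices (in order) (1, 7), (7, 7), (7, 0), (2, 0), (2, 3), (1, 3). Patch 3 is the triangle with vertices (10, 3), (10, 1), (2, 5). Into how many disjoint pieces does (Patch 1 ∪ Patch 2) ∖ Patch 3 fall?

(Patch 1 ∪ Patch 2) ∖ Patch 3 is a single connected region.

1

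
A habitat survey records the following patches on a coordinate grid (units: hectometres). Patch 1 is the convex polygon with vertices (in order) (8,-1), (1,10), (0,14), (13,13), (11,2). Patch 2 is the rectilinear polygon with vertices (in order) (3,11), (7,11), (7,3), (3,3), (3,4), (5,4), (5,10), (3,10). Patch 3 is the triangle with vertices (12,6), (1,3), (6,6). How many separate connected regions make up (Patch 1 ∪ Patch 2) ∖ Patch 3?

2

(Patch 1 ∪ Patch 2) ∖ Patch 3 splits into 2 disjoint pieces (area 27.008, area 83.2626).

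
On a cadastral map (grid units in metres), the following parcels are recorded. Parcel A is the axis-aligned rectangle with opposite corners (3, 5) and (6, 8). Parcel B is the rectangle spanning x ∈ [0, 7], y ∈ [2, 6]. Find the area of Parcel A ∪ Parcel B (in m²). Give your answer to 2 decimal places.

34.00

By inclusion–exclusion:
Individual areas: |Parcel A| = 9, |Parcel B| = 28.
|Parcel A∩Parcel B|: x∈[3,6], y∈[5,6] → 3·1 = 3.
|Parcel A ∪ Parcel B| = 37 − 3 = 34.00.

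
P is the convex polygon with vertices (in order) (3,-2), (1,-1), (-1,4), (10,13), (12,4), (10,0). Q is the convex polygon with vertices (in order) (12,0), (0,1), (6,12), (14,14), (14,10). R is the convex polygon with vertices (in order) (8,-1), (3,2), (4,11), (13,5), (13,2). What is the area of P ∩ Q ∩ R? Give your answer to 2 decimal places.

60.69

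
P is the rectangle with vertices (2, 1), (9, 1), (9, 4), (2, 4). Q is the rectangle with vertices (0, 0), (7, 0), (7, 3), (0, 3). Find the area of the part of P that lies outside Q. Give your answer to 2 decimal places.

|P∩Q|: x∈[2,7], y∈[1,3] → 5·2 = 10.
|P| = 21.
|P ∖ Q| = |P| − |P∩Q| = 21 − 10 = 11.00.

11.00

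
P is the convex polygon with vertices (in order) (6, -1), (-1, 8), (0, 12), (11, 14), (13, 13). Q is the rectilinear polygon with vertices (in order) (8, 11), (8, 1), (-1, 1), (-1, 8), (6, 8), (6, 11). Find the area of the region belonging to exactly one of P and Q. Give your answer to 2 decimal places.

84.61

|P| = 113.5, |Q| = 69, |P∩Q| = 48.9444.
|P △ Q| = |P| + |Q| − 2·|P∩Q| = 113.5 + 69 − 97.8889 = 84.61.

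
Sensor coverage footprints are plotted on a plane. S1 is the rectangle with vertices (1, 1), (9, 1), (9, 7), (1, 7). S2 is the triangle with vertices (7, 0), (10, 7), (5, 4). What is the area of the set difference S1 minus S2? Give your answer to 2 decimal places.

|S1| = 48, |S1∩S2| = 11.669.
|S1 ∖ S2| = |S1| − |S1∩S2| = 48 − 11.669 = 36.33.

36.33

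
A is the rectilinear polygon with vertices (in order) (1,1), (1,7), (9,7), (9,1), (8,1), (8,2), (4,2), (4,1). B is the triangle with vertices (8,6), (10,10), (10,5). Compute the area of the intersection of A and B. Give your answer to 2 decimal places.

1.00

The intersection is the polygon with vertices (9,7), (9,5.5), (8,6), (8.5,7).
By the shoelace formula its area is 1.00.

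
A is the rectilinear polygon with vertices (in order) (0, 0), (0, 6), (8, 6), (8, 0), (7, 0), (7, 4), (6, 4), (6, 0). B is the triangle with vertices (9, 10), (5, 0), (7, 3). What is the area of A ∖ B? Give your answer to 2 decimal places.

|A| = 44, |A∩B| = 1.7857.
|A ∖ B| = |A| − |A∩B| = 44 − 1.7857 = 42.21.

42.21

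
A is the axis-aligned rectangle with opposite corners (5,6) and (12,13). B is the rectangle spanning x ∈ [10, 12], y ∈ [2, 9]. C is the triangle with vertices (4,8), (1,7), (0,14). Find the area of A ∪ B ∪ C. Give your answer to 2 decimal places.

68.00

By inclusion–exclusion:
Individual areas: |A| = 49, |B| = 14, |C| = 11.
|A∩B|: x∈[10,12], y∈[6,9] → 2·3 = 6.
|A∩C| = 0.
|B∩C| = 0.
|A∩B∩C| = 0.
|A ∪ B ∪ C| = 74 − 6 + 0 = 68.00.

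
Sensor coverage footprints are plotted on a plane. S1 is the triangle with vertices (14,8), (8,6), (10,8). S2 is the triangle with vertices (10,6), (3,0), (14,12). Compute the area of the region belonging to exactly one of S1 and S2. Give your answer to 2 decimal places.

9.59

|S1| = 4, |S2| = 9, |S1∩S2| = 1.7029.
|S1 △ S2| = |S1| + |S2| − 2·|S1∩S2| = 4 + 9 − 3.4057 = 9.59.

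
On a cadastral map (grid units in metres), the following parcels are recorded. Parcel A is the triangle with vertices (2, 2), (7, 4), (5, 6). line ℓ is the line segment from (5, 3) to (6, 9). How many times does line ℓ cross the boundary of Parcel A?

The segment meets the boundary at (5.429,5.571), (5.036,3.214).

2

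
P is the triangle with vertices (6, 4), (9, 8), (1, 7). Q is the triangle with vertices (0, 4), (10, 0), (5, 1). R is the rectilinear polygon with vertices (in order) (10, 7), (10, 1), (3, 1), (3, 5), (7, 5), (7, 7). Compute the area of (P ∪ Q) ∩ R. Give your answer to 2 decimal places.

|P ∪ Q| = 19.5.
|(P ∪ Q) ∩ R| = 5.10.

5.10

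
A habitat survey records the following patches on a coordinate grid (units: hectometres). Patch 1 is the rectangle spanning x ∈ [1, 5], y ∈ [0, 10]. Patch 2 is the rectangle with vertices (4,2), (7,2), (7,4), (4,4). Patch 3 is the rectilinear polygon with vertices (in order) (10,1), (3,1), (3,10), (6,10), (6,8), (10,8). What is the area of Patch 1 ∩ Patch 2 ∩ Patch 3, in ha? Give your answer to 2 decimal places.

2.00

The intersection is the polygon with vertices (4,2), (4,4), (5,4), (5,2).
By the shoelace formula its area is 2.00.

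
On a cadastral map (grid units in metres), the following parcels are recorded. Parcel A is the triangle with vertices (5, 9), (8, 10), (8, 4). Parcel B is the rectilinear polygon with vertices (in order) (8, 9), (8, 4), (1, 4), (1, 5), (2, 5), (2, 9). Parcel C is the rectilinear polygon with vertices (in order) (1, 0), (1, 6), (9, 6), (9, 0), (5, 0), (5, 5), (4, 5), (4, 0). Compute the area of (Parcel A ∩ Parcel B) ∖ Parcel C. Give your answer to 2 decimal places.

|Parcel A ∩ Parcel B| = 7.5.
|(Parcel A ∩ Parcel B) ∩ Parcel C| = 1.2.
|(Parcel A ∩ Parcel B) ∖ Parcel C| = 7.5 − 1.2 = 6.30.

6.30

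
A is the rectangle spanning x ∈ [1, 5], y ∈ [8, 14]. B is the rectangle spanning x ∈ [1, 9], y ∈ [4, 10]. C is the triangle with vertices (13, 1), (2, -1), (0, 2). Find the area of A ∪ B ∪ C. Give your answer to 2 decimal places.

82.50

By inclusion–exclusion:
Individual areas: |A| = 24, |B| = 48, |C| = 18.5.
|A∩B|: x∈[1,5], y∈[8,10] → 4·2 = 8.
|A∩C| = 0.
|B∩C| = 0.
|A∩B∩C| = 0.
|A ∪ B ∪ C| = 90.5 − 8 + 0 = 82.50.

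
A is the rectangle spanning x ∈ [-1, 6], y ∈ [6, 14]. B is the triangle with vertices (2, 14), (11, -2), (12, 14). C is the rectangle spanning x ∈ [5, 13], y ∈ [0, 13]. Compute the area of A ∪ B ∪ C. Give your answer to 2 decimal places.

By inclusion–exclusion:
Individual areas: |A| = 56, |B| = 80, |C| = 104.
|A∩B| = 14.2222.
|A∩C|: x∈[5,6], y∈[6,13] → 1·7 = 7.
|B∩C| = 63.7812.
|A∩B∩C| = 5.2222.
|A ∪ B ∪ C| = 240 − 85.0035 + 5.2222 = 160.22.

160.22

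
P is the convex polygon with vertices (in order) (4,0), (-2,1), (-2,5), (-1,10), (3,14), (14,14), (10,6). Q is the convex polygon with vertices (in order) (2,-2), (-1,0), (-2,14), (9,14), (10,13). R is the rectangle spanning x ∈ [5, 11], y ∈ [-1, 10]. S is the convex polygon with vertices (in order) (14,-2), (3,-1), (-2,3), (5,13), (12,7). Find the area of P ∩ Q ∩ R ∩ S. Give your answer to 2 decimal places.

The intersection is the polygon with vertices (5,10), (8.4,10), (5,3.625).
By the shoelace formula its area is 10.84.

10.84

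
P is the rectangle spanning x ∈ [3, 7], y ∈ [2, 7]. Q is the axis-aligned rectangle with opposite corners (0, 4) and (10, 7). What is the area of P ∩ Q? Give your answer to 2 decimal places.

12.00

|P∩Q|: x∈[3,7], y∈[4,7] → 4·3 = 12.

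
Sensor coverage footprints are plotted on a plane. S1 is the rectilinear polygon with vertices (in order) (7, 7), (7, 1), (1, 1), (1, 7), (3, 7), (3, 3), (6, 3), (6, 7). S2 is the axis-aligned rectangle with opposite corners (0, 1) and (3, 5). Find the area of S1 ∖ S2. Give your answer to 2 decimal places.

|S1| = 24, |S1∩S2| = 8.
|S1 ∖ S2| = |S1| − |S1∩S2| = 24 − 8 = 16.00.

16.00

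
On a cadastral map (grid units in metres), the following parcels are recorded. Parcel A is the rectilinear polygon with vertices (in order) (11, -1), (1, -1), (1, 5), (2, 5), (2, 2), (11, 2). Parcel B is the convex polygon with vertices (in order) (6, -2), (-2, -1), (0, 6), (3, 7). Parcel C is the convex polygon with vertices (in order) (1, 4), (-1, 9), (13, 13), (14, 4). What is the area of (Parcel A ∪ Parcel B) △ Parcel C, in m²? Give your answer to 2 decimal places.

|Parcel A ∪ Parcel B| = 61.5.
|(Parcel A ∪ Parcel B) ∩ Parcel C| = 7.7941.
|(Parcel A ∪ Parcel B) △ Parcel C| = 61.5 + 97.5 − 15.5882 = 143.41.

143.41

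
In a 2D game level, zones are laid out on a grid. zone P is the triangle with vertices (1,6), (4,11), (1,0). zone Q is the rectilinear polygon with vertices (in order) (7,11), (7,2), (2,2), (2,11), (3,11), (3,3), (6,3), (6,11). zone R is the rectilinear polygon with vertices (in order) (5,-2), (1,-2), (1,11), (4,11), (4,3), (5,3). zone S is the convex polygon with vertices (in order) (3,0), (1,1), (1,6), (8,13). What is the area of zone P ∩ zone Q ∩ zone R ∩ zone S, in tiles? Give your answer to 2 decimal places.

2.00

The intersection is the polygon with vertices (2,3.667), (2,7), (3,8), (3,7.333).
By the shoelace formula its area is 2.00.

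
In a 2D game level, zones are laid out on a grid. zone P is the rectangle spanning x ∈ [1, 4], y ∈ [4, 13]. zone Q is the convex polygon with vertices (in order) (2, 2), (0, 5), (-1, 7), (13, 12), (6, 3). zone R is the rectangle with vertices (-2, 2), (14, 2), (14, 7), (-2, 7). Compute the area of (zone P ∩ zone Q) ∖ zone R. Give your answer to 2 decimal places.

3.75

|zone P ∩ zone Q| = 12.75.
|(zone P ∩ zone Q) ∩ zone R| = 9.
|(zone P ∩ zone Q) ∖ zone R| = 12.75 − 9 = 3.75.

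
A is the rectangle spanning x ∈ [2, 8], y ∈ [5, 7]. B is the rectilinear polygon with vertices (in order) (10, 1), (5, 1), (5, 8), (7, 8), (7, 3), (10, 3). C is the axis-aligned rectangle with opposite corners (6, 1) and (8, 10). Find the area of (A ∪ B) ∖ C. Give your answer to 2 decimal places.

|A ∪ B| = 28.
|(A ∪ B) ∩ C| = 11.
|(A ∪ B) ∖ C| = 28 − 11 = 17.00.

17.00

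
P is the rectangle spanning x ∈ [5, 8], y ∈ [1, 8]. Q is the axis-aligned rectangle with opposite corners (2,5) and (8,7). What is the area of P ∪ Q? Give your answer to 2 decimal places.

27.00

By inclusion–exclusion:
Individual areas: |P| = 21, |Q| = 12.
|P∩Q|: x∈[5,8], y∈[5,7] → 3·2 = 6.
|P ∪ Q| = 33 − 6 = 27.00.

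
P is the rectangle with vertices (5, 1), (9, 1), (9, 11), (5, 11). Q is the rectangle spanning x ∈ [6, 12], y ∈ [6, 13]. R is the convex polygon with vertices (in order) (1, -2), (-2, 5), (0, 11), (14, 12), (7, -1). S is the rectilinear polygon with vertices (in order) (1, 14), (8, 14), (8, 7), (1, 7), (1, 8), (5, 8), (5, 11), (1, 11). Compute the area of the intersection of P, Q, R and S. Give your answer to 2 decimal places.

8.00

The intersection is the polygon with vertices (6,11), (8,11), (8,7), (6,7).
By the shoelace formula its area is 8.00.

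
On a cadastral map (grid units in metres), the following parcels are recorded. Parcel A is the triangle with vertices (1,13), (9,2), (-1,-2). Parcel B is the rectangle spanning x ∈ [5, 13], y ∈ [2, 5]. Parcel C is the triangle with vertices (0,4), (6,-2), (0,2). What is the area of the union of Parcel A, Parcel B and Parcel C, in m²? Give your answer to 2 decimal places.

87.15

By inclusion–exclusion:
Individual areas: |Parcel A| = 71, |Parcel B| = 24, |Parcel C| = 6.
|Parcel A∩Parcel B| = 8.7273.
|Parcel A∩Parcel C| = 5.125.
|Parcel B∩Parcel C| = 0.
|Parcel A∩Parcel B∩Parcel C| = 0.
|Parcel A ∪ Parcel B ∪ Parcel C| = 101 − 13.8523 + 0 = 87.15.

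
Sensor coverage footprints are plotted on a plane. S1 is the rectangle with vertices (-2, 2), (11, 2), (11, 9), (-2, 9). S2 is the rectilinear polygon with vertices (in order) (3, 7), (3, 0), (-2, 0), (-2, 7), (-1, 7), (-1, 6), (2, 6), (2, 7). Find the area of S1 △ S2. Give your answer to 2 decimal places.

|S1| = 91, |S2| = 32, |S1∩S2| = 22.
|S1 △ S2| = |S1| + |S2| − 2·|S1∩S2| = 91 + 32 − 44 = 79.00.

79.00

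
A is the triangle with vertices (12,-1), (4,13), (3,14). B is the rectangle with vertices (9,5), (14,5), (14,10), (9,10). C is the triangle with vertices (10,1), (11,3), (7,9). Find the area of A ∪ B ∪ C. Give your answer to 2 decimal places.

By inclusion–exclusion:
Individual areas: |A| = 3, |B| = 25, |C| = 7.
|A∩B| = 0.
|A∩C| = 0.396.
|B∩C| = 0.3333.
|A∩B∩C| = 0.
|A ∪ B ∪ C| = 35 − 0.7293 + 0 = 34.27.

34.27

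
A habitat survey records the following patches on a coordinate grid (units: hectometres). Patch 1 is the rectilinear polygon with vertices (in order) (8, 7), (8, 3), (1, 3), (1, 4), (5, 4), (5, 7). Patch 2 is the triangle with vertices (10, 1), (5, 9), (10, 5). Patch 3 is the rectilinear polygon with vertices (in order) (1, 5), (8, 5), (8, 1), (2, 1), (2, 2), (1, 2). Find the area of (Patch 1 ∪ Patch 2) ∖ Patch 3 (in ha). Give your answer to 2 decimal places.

13.65

|Patch 1 ∪ Patch 2| = 23.65.
|(Patch 1 ∪ Patch 2) ∩ Patch 3| = 10.
|(Patch 1 ∪ Patch 2) ∖ Patch 3| = 23.65 − 10 = 13.65.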